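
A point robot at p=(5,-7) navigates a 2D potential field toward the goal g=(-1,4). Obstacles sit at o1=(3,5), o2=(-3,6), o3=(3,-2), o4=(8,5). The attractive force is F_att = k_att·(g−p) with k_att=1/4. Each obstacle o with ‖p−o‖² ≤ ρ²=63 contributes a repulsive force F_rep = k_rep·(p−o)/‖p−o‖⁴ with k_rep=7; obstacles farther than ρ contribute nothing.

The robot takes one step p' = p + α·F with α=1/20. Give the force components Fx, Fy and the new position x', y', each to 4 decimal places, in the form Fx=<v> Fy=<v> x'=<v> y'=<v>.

F_att = 1/4·(g−p) = 1/4·(-6,11) = (-1.5000,2.7500)
o1: d²=148 > ρ²=63 → inactive
o2: d²=233 > ρ²=63 → inactive
o3: d²=29 ≤ ρ²=63; F_rep = 7·(2,-5)/29² = (0.0166,-0.0416)
o4: d²=153 > ρ²=63 → inactive
F = F_att + ΣF_rep = (-1.4834,2.7084)
p' = p + 1/20·F = (4.9258,-6.8646)

Fx=-1.4834 Fy=2.7084 x'=4.9258 y'=-6.8646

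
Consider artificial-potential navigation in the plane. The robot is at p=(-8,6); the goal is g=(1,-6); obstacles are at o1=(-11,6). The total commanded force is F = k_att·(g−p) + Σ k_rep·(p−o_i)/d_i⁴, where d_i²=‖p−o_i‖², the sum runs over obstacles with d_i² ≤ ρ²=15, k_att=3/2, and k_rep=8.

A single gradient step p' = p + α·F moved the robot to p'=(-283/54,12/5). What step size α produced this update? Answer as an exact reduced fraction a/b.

α = 1/5

F_att = 3/2·(g−p) = 3/2·(9,-12) = (13.5000,-18.0000)
o1: d²=9 ≤ ρ²=15; F_rep = 8·(3,0)/9² = (0.2963,0.0000)
F = F_att + ΣF_rep = (13.7963,-18.0000)
Δp = p'−p = (2.7593,-3.6000); α = Δx/Fx = (149/54) / (745/54) = 1/5
check: Δy/Fy = (-18/5) / (-18) = 1/5 ✓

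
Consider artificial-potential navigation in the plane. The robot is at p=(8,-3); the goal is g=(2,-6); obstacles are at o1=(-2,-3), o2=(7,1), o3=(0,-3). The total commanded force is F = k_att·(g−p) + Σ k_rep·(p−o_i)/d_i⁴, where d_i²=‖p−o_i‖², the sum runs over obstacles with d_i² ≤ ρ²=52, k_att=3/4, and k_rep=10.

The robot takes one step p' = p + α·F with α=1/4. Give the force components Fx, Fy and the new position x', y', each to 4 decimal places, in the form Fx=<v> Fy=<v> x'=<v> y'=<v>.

F_att = 3/4·(g−p) = 3/4·(-6,-3) = (-4.5000,-2.2500)
o1: d²=100 > ρ²=52 → inactive
o2: d²=17 ≤ ρ²=52; F_rep = 10·(1,-4)/17² = (0.0346,-0.1384)
o3: d²=64 > ρ²=52 → inactive
F = F_att + ΣF_rep = (-4.4654,-2.3884)
p' = p + 1/4·F = (6.8837,-3.5971)

Fx=-4.4654 Fy=-2.3884 x'=6.8837 y'=-3.5971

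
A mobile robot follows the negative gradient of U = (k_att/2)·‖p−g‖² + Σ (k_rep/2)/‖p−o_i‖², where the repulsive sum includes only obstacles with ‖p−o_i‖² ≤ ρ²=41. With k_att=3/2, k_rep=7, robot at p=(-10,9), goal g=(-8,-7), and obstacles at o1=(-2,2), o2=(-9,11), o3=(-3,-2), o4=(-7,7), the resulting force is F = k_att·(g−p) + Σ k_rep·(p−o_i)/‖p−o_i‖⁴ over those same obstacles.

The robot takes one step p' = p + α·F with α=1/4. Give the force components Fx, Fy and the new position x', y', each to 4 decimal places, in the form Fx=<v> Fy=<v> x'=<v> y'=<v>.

F_att = 3/2·(g−p) = 3/2·(2,-16) = (3.0000,-24.0000)
o1: d²=113 > ρ²=41 → inactive
o2: d²=5 ≤ ρ²=41; F_rep = 7·(-1,-2)/5² = (-0.2800,-0.5600)
o3: d²=170 > ρ²=41 → inactive
o4: d²=13 ≤ ρ²=41; F_rep = 7·(-3,2)/13² = (-0.1243,0.0828)
F = F_att + ΣF_rep = (2.5957,-24.4772)
p' = p + 1/4·F = (-9.3511,2.8807)

Fx=2.5957 Fy=-24.4772 x'=-9.3511 y'=2.8807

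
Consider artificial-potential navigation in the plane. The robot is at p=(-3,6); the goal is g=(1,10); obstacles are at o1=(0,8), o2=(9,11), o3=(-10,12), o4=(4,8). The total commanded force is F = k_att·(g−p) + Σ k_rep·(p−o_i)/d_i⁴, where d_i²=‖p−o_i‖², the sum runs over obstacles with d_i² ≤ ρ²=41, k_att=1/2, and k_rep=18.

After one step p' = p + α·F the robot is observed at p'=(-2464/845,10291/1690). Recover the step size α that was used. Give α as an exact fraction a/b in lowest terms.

α = 1/20

F_att = 1/2·(g−p) = 1/2·(4,4) = (2.0000,2.0000)
o1: d²=13 ≤ ρ²=41; F_rep = 18·(-3,-2)/13² = (-0.3195,-0.2130)
o2: d²=169 > ρ²=41 → inactive
o3: d²=85 > ρ²=41 → inactive
o4: d²=53 > ρ²=41 → inactive
F = F_att + ΣF_rep = (1.6805,1.7870)
Δp = p'−p = (0.0840,0.0893); α = Δx/Fx = (71/845) / (284/169) = 1/20
check: Δy/Fy = (151/1690) / (302/169) = 1/20 ✓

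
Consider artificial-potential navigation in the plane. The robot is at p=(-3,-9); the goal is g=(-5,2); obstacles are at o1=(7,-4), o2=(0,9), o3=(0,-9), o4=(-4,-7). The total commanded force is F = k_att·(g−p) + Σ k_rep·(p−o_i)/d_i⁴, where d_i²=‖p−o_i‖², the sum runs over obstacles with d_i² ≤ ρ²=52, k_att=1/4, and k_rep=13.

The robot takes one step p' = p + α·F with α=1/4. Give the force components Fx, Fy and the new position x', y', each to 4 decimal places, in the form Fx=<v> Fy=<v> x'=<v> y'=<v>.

Fx=-0.4615 Fy=1.7100 x'=-3.1154 y'=-8.5725

F_att = 1/4·(g−p) = 1/4·(-2,11) = (-0.5000,2.7500)
o1: d²=125 > ρ²=52 → inactive
o2: d²=333 > ρ²=52 → inactive
o3: d²=9 ≤ ρ²=52; F_rep = 13·(-3,0)/9² = (-0.4815,0.0000)
o4: d²=5 ≤ ρ²=52; F_rep = 13·(1,-2)/5² = (0.5200,-1.0400)
F = F_att + ΣF_rep = (-0.4615,1.7100)
p' = p + 1/4·F = (-3.1154,-8.5725)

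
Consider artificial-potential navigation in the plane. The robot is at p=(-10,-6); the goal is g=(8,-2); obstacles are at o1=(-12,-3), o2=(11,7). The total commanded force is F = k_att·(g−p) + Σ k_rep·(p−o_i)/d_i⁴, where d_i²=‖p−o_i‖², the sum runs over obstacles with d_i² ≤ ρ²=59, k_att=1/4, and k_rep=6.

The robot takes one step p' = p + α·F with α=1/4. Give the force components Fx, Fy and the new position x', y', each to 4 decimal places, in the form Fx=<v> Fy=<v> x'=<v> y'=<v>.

Fx=4.5710 Fy=0.8935 x'=-8.8572 y'=-5.7766

F_att = 1/4·(g−p) = 1/4·(18,4) = (4.5000,1.0000)
o1: d²=13 ≤ ρ²=59; F_rep = 6·(2,-3)/13² = (0.0710,-0.1065)
o2: d²=610 > ρ²=59 → inactive
F = F_att + ΣF_rep = (4.5710,0.8935)
p' = p + 1/4·F = (-8.8572,-5.7766)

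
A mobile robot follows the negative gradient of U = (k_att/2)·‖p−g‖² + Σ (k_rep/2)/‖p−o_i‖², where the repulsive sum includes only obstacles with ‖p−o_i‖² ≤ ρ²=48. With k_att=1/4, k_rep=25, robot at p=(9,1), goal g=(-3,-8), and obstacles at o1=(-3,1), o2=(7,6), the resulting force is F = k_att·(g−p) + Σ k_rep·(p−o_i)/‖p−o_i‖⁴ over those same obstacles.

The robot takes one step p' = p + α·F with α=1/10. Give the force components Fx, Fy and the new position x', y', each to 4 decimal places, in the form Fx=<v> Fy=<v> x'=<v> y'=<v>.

F_att = 1/4·(g−p) = 1/4·(-12,-9) = (-3.0000,-2.2500)
o1: d²=144 > ρ²=48 → inactive
o2: d²=29 ≤ ρ²=48; F_rep = 25·(2,-5)/29² = (0.0595,-0.1486)
F = F_att + ΣF_rep = (-2.9405,-2.3986)
p' = p + 1/10·F = (8.7059,0.7601)

Fx=-2.9405 Fy=-2.3986 x'=8.7059 y'=0.7601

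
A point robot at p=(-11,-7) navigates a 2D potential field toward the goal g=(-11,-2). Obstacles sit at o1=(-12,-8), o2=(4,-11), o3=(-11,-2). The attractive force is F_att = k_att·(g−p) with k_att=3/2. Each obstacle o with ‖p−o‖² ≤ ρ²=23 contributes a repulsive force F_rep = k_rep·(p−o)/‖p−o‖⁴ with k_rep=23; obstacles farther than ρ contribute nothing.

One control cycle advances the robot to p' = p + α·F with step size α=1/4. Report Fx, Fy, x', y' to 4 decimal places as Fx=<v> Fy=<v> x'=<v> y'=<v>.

F_att = 3/2·(g−p) = 3/2·(0,5) = (0.0000,7.5000)
o1: d²=2 ≤ ρ²=23; F_rep = 23·(1,1)/2² = (5.7500,5.7500)
o2: d²=241 > ρ²=23 → inactive
o3: d²=25 > ρ²=23 → inactive
F = F_att + ΣF_rep = (5.7500,13.2500)
p' = p + 1/4·F = (-9.5625,-3.6875)

Fx=5.7500 Fy=13.2500 x'=-9.5625 y'=-3.6875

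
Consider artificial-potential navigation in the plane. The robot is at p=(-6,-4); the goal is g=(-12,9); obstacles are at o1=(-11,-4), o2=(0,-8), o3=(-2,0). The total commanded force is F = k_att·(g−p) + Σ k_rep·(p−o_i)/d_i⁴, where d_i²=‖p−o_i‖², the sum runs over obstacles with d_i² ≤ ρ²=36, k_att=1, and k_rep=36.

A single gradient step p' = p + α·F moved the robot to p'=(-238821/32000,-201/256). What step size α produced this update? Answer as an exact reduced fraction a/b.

α = 1/4

F_att = 1·(g−p) = 1·(-6,13) = (-6.0000,13.0000)
o1: d²=25 ≤ ρ²=36; F_rep = 36·(5,0)/25² = (0.2880,0.0000)
o2: d²=52 > ρ²=36 → inactive
o3: d²=32 ≤ ρ²=36; F_rep = 36·(-4,-4)/32² = (-0.1406,-0.1406)
F = F_att + ΣF_rep = (-5.8526,12.8594)
Δp = p'−p = (-1.4632,3.2148); α = Δx/Fx = (-46821/32000) / (-46821/8000) = 1/4
check: Δy/Fy = (823/256) / (823/64) = 1/4 ✓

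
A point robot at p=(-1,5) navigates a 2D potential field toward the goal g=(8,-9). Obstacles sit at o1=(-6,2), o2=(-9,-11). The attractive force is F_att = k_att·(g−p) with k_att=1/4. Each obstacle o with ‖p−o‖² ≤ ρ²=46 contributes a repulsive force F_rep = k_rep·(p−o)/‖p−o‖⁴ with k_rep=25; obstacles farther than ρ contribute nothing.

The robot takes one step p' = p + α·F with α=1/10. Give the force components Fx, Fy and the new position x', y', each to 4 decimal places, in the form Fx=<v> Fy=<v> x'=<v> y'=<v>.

F_att = 1/4·(g−p) = 1/4·(9,-14) = (2.2500,-3.5000)
o1: d²=34 ≤ ρ²=46; F_rep = 25·(5,3)/34² = (0.1081,0.0649)
o2: d²=320 > ρ²=46 → inactive
F = F_att + ΣF_rep = (2.3581,-3.4351)
p' = p + 1/10·F = (-0.7642,4.6565)

Fx=2.3581 Fy=-3.4351 x'=-0.7642 y'=4.6565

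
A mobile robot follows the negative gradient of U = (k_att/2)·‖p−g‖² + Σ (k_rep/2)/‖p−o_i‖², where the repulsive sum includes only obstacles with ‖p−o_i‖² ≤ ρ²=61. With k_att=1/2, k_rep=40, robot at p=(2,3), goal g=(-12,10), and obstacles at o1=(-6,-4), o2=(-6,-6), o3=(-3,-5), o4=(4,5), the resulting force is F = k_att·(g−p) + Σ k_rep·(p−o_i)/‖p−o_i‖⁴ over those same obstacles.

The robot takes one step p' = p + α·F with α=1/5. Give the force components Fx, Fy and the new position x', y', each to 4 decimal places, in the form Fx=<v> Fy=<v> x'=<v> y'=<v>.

Fx=-8.2500 Fy=2.2500 x'=0.3500 y'=3.4500

F_att = 1/2·(g−p) = 1/2·(-14,7) = (-7.0000,3.5000)
o1: d²=113 > ρ²=61 → inactive
o2: d²=145 > ρ²=61 → inactive
o3: d²=89 > ρ²=61 → inactive
o4: d²=8 ≤ ρ²=61; F_rep = 40·(-2,-2)/8² = (-1.2500,-1.2500)
F = F_att + ΣF_rep = (-8.2500,2.2500)
p' = p + 1/5·F = (0.3500,3.4500)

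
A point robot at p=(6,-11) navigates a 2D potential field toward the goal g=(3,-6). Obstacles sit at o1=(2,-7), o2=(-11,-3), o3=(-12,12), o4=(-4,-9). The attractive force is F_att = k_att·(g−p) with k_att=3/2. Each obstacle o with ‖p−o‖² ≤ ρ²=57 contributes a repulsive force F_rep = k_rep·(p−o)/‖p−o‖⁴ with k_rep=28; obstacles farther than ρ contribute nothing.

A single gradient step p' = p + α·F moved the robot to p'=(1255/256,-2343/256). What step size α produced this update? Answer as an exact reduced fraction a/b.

α = 1/4

F_att = 3/2·(g−p) = 3/2·(-3,5) = (-4.5000,7.5000)
o1: d²=32 ≤ ρ²=57; F_rep = 28·(4,-4)/32² = (0.1094,-0.1094)
o2: d²=353 > ρ²=57 → inactive
o3: d²=853 > ρ²=57 → inactive
o4: d²=104 > ρ²=57 → inactive
F = F_att + ΣF_rep = (-4.3906,7.3906)
Δp = p'−p = (-1.0977,1.8477); α = Δx/Fx = (-281/256) / (-281/64) = 1/4
check: Δy/Fy = (473/256) / (473/64) = 1/4 ✓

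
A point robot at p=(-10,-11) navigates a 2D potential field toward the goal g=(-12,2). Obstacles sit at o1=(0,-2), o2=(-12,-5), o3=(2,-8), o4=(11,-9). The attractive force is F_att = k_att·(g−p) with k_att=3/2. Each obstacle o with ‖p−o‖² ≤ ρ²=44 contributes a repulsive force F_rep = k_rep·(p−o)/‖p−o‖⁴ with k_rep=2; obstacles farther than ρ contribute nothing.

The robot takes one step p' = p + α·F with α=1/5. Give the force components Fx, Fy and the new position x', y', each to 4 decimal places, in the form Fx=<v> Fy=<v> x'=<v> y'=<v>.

F_att = 3/2·(g−p) = 3/2·(-2,13) = (-3.0000,19.5000)
o1: d²=181 > ρ²=44 → inactive
o2: d²=40 ≤ ρ²=44; F_rep = 2·(2,-6)/40² = (0.0025,-0.0075)
o3: d²=153 > ρ²=44 → inactive
o4: d²=445 > ρ²=44 → inactive
F = F_att + ΣF_rep = (-2.9975,19.4925)
p' = p + 1/5·F = (-10.5995,-7.1015)

Fx=-2.9975 Fy=19.4925 x'=-10.5995 y'=-7.1015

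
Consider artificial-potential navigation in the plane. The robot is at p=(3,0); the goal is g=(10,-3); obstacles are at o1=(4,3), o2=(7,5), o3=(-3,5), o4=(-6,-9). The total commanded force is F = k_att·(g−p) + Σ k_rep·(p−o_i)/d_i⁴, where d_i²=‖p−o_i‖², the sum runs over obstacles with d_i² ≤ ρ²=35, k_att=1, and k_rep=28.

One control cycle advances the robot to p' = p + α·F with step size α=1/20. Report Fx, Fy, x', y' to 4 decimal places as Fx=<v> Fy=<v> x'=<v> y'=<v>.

Fx=6.7200 Fy=-3.8400 x'=3.3360 y'=-0.1920

F_att = 1·(g−p) = 1·(7,-3) = (7.0000,-3.0000)
o1: d²=10 ≤ ρ²=35; F_rep = 28·(-1,-3)/10² = (-0.2800,-0.8400)
o2: d²=41 > ρ²=35 → inactive
o3: d²=61 > ρ²=35 → inactive
o4: d²=162 > ρ²=35 → inactive
F = F_att + ΣF_rep = (6.7200,-3.8400)
p' = p + 1/20·F = (3.3360,-0.1920)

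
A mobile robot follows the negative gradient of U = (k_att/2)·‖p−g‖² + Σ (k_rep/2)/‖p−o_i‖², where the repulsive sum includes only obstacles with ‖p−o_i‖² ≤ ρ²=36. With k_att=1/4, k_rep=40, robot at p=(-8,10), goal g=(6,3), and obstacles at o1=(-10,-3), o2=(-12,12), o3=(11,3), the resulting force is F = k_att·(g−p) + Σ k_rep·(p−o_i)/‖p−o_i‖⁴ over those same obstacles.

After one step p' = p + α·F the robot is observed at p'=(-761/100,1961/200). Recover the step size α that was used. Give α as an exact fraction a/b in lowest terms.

F_att = 1/4·(g−p) = 1/4·(14,-7) = (3.5000,-1.7500)
o1: d²=173 > ρ²=36 → inactive
o2: d²=20 ≤ ρ²=36; F_rep = 40·(4,-2)/20² = (0.4000,-0.2000)
o3: d²=410 > ρ²=36 → inactive
F = F_att + ΣF_rep = (3.9000,-1.9500)
Δp = p'−p = (0.3900,-0.1950); α = Δx/Fx = (39/100) / (39/10) = 1/10
check: Δy/Fy = (-39/200) / (-39/20) = 1/10 ✓

α = 1/10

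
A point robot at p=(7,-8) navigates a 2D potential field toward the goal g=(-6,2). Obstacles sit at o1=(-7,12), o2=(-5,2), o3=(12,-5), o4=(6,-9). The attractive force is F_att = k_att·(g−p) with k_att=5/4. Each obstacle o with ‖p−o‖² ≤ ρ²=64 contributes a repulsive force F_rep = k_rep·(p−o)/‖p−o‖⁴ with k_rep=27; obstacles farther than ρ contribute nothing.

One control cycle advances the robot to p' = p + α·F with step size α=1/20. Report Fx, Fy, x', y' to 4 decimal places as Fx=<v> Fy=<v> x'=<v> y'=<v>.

F_att = 5/4·(g−p) = 5/4·(-13,10) = (-16.2500,12.5000)
o1: d²=596 > ρ²=64 → inactive
o2: d²=244 > ρ²=64 → inactive
o3: d²=34 ≤ ρ²=64; F_rep = 27·(-5,-3)/34² = (-0.1168,-0.0701)
o4: d²=2 ≤ ρ²=64; F_rep = 27·(1,1)/2² = (6.7500,6.7500)
F = F_att + ΣF_rep = (-9.6168,19.1799)
p' = p + 1/20·F = (6.5192,-7.0410)

Fx=-9.6168 Fy=19.1799 x'=6.5192 y'=-7.0410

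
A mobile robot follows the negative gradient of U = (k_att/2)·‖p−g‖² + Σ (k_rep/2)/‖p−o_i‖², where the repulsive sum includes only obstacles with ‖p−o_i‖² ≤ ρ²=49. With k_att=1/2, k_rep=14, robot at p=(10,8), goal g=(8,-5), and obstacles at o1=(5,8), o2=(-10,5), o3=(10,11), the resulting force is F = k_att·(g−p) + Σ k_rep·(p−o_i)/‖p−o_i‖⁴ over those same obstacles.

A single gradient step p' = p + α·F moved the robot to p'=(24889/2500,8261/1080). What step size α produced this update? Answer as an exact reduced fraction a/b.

α = 1/20

F_att = 1/2·(g−p) = 1/2·(-2,-13) = (-1.0000,-6.5000)
o1: d²=25 ≤ ρ²=49; F_rep = 14·(5,0)/25² = (0.1120,0.0000)
o2: d²=409 > ρ²=49 → inactive
o3: d²=9 ≤ ρ²=49; F_rep = 14·(0,-3)/9² = (0.0000,-0.5185)
F = F_att + ΣF_rep = (-0.8880,-7.0185)
Δp = p'−p = (-0.0444,-0.3509); α = Δx/Fx = (-111/2500) / (-111/125) = 1/20
check: Δy/Fy = (-379/1080) / (-379/54) = 1/20 ✓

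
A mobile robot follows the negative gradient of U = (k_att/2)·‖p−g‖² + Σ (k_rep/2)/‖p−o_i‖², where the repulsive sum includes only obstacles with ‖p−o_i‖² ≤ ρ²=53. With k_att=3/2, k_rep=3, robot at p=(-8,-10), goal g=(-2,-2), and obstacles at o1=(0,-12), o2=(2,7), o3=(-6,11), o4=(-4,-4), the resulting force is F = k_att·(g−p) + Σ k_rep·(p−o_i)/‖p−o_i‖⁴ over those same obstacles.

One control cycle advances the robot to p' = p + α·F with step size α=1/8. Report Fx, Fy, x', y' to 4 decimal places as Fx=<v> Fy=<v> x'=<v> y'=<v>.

F_att = 3/2·(g−p) = 3/2·(6,8) = (9.0000,12.0000)
o1: d²=68 > ρ²=53 → inactive
o2: d²=389 > ρ²=53 → inactive
o3: d²=445 > ρ²=53 → inactive
o4: d²=52 ≤ ρ²=53; F_rep = 3·(-4,-6)/52² = (-0.0044,-0.0067)
F = F_att + ΣF_rep = (8.9956,11.9933)
p' = p + 1/8·F = (-6.8756,-8.5008)

Fx=8.9956 Fy=11.9933 x'=-6.8756 y'=-8.5008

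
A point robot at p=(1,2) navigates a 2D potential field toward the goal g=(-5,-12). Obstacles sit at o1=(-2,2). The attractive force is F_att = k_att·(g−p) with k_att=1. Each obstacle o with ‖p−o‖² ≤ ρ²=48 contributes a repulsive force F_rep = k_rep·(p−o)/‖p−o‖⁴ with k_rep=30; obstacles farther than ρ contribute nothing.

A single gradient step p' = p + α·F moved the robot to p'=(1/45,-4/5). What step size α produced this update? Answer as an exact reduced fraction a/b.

F_att = 1·(g−p) = 1·(-6,-14) = (-6.0000,-14.0000)
o1: d²=9 ≤ ρ²=48; F_rep = 30·(3,0)/9² = (1.1111,0.0000)
F = F_att + ΣF_rep = (-4.8889,-14.0000)
Δp = p'−p = (-0.9778,-2.8000); α = Δx/Fx = (-44/45) / (-44/9) = 1/5
check: Δy/Fy = (-14/5) / (-14) = 1/5 ✓

α = 1/5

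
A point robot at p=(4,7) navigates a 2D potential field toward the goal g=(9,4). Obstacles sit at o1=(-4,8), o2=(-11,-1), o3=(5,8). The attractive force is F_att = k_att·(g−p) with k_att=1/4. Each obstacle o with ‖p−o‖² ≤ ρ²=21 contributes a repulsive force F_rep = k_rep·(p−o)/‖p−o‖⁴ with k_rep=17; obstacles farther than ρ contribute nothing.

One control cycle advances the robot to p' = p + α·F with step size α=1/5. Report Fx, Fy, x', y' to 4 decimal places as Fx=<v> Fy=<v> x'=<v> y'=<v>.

F_att = 1/4·(g−p) = 1/4·(5,-3) = (1.2500,-0.7500)
o1: d²=65 > ρ²=21 → inactive
o2: d²=289 > ρ²=21 → inactive
o3: d²=2 ≤ ρ²=21; F_rep = 17·(-1,-1)/2² = (-4.2500,-4.2500)
F = F_att + ΣF_rep = (-3.0000,-5.0000)
p' = p + 1/5·F = (3.4000,6.0000)

Fx=-3.0000 Fy=-5.0000 x'=3.4000 y'=6.0000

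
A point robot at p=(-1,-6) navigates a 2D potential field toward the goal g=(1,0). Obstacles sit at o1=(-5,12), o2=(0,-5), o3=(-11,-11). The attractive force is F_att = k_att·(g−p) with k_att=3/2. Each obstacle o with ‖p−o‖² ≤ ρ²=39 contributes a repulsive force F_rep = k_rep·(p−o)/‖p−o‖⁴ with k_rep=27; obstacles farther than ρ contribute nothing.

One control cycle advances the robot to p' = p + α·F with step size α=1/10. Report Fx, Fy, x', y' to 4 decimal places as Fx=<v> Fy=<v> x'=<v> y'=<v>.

F_att = 3/2·(g−p) = 3/2·(2,6) = (3.0000,9.0000)
o1: d²=340 > ρ²=39 → inactive
o2: d²=2 ≤ ρ²=39; F_rep = 27·(-1,-1)/2² = (-6.7500,-6.7500)
o3: d²=125 > ρ²=39 → inactive
F = F_att + ΣF_rep = (-3.7500,2.2500)
p' = p + 1/10·F = (-1.3750,-5.7750)

Fx=-3.7500 Fy=2.2500 x'=-1.3750 y'=-5.7750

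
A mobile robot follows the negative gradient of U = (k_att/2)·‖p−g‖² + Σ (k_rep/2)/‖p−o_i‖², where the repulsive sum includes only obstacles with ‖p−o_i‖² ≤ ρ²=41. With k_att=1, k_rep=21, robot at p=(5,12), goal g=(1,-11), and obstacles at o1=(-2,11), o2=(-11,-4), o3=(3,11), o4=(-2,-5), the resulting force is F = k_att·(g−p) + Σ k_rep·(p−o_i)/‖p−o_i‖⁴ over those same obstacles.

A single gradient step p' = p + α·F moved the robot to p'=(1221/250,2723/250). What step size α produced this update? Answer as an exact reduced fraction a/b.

α = 1/20

F_att = 1·(g−p) = 1·(-4,-23) = (-4.0000,-23.0000)
o1: d²=50 > ρ²=41 → inactive
o2: d²=512 > ρ²=41 → inactive
o3: d²=5 ≤ ρ²=41; F_rep = 21·(2,1)/5² = (1.6800,0.8400)
o4: d²=338 > ρ²=41 → inactive
F = F_att + ΣF_rep = (-2.3200,-22.1600)
Δp = p'−p = (-0.1160,-1.1080); α = Δx/Fx = (-29/250) / (-58/25) = 1/20
check: Δy/Fy = (-277/250) / (-554/25) = 1/20 ✓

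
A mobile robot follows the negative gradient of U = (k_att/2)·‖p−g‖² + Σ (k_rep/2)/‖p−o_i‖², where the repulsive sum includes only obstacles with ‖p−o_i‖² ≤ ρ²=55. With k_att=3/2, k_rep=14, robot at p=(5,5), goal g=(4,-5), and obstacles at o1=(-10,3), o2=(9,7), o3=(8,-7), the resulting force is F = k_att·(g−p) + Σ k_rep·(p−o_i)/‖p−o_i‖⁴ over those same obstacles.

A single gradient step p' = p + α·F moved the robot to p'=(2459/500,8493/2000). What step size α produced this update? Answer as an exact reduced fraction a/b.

F_att = 3/2·(g−p) = 3/2·(-1,-10) = (-1.5000,-15.0000)
o1: d²=229 > ρ²=55 → inactive
o2: d²=20 ≤ ρ²=55; F_rep = 14·(-4,-2)/20² = (-0.1400,-0.0700)
o3: d²=153 > ρ²=55 → inactive
F = F_att + ΣF_rep = (-1.6400,-15.0700)
Δp = p'−p = (-0.0820,-0.7535); α = Δx/Fx = (-41/500) / (-41/25) = 1/20
check: Δy/Fy = (-1507/2000) / (-1507/100) = 1/20 ✓

α = 1/20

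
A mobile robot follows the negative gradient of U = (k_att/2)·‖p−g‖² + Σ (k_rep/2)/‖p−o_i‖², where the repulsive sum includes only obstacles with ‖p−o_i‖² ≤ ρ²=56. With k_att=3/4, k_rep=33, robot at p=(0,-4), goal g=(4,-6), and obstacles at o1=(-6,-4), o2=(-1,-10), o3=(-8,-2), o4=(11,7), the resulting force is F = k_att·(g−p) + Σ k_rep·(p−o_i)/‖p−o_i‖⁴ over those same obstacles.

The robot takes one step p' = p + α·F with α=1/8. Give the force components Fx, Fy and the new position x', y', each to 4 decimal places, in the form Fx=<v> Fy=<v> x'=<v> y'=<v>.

Fx=3.1769 Fy=-1.3554 x'=0.3971 y'=-4.1694

F_att = 3/4·(g−p) = 3/4·(4,-2) = (3.0000,-1.5000)
o1: d²=36 ≤ ρ²=56; F_rep = 33·(6,0)/36² = (0.1528,0.0000)
o2: d²=37 ≤ ρ²=56; F_rep = 33·(1,6)/37² = (0.0241,0.1446)
o3: d²=68 > ρ²=56 → inactive
o4: d²=242 > ρ²=56 → inactive
F = F_att + ΣF_rep = (3.1769,-1.3554)
p' = p + 1/8·F = (0.3971,-4.1694)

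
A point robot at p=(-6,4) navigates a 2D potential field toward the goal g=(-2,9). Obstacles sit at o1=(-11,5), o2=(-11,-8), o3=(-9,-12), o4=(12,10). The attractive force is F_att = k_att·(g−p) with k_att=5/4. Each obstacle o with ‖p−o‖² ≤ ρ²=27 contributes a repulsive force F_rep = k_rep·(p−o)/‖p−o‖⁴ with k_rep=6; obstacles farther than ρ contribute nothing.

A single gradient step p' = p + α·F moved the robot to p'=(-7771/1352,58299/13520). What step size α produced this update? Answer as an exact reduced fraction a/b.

F_att = 5/4·(g−p) = 5/4·(4,5) = (5.0000,6.2500)
o1: d²=26 ≤ ρ²=27; F_rep = 6·(5,-1)/26² = (0.0444,-0.0089)
o2: d²=169 > ρ²=27 → inactive
o3: d²=265 > ρ²=27 → inactive
o4: d²=360 > ρ²=27 → inactive
F = F_att + ΣF_rep = (5.0444,6.2411)
Δp = p'−p = (0.2522,0.3121); α = Δx/Fx = (341/1352) / (1705/338) = 1/20
check: Δy/Fy = (4219/13520) / (4219/676) = 1/20 ✓

α = 1/20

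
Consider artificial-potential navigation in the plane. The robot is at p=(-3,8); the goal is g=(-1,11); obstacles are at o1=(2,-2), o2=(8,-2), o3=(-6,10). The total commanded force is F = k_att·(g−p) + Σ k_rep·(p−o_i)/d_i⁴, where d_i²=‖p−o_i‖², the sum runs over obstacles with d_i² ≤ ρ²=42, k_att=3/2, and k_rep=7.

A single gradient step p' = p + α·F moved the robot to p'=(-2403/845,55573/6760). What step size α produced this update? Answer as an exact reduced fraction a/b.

α = 1/20

F_att = 3/2·(g−p) = 3/2·(2,3) = (3.0000,4.5000)
o1: d²=125 > ρ²=42 → inactive
o2: d²=221 > ρ²=42 → inactive
o3: d²=13 ≤ ρ²=42; F_rep = 7·(3,-2)/13² = (0.1243,-0.0828)
F = F_att + ΣF_rep = (3.1243,4.4172)
Δp = p'−p = (0.1562,0.2209); α = Δx/Fx = (132/845) / (528/169) = 1/20
check: Δy/Fy = (1493/6760) / (1493/338) = 1/20 ✓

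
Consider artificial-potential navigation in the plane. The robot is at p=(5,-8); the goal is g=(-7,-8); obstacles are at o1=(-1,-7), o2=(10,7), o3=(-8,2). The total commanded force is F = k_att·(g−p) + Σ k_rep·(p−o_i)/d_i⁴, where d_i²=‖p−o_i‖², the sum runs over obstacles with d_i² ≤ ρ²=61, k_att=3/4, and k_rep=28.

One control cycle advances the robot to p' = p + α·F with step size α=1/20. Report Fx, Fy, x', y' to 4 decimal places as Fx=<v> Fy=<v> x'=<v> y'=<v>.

F_att = 3/4·(g−p) = 3/4·(-12,0) = (-9.0000,0.0000)
o1: d²=37 ≤ ρ²=61; F_rep = 28·(6,-1)/37² = (0.1227,-0.0205)
o2: d²=250 > ρ²=61 → inactive
o3: d²=269 > ρ²=61 → inactive
F = F_att + ΣF_rep = (-8.8773,-0.0205)
p' = p + 1/20·F = (4.5561,-8.0010)

Fx=-8.8773 Fy=-0.0205 x'=4.5561 y'=-8.0010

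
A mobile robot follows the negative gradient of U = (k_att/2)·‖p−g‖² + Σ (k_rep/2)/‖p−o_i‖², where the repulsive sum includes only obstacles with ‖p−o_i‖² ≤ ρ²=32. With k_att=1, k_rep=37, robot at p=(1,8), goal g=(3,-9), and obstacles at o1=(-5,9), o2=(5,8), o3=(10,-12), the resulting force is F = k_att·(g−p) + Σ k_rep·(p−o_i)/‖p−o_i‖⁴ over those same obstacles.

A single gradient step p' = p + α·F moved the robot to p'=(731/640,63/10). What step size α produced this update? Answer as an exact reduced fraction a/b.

α = 1/10

F_att = 1·(g−p) = 1·(2,-17) = (2.0000,-17.0000)
o1: d²=37 > ρ²=32 → inactive
o2: d²=16 ≤ ρ²=32; F_rep = 37·(-4,0)/16² = (-0.5781,0.0000)
o3: d²=481 > ρ²=32 → inactive
F = F_att + ΣF_rep = (1.4219,-17.0000)
Δp = p'−p = (0.1422,-1.7000); α = Δx/Fx = (91/640) / (91/64) = 1/10
check: Δy/Fy = (-17/10) / (-17) = 1/10 ✓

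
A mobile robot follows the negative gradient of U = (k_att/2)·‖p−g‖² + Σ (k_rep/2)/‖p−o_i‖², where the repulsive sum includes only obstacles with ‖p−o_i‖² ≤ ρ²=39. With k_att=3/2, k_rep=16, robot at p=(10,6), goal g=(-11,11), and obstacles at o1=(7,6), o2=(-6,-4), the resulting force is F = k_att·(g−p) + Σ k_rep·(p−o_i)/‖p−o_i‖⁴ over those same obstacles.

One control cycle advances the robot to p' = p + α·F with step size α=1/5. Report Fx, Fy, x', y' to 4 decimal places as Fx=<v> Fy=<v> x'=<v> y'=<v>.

F_att = 3/2·(g−p) = 3/2·(-21,5) = (-31.5000,7.5000)
o1: d²=9 ≤ ρ²=39; F_rep = 16·(3,0)/9² = (0.5926,0.0000)
o2: d²=356 > ρ²=39 → inactive
F = F_att + ΣF_rep = (-30.9074,7.5000)
p' = p + 1/5·F = (3.8185,7.5000)

Fx=-30.9074 Fy=7.5000 x'=3.8185 y'=7.5000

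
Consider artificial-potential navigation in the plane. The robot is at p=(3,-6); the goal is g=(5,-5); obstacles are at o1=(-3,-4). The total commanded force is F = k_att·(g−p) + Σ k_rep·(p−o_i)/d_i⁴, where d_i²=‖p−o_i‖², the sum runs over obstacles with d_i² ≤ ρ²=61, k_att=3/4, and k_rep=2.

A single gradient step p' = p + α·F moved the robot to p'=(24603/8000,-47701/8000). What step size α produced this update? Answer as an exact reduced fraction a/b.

α = 1/20

F_att = 3/4·(g−p) = 3/4·(2,1) = (1.5000,0.7500)
o1: d²=40 ≤ ρ²=61; F_rep = 2·(6,-2)/40² = (0.0075,-0.0025)
F = F_att + ΣF_rep = (1.5075,0.7475)
Δp = p'−p = (0.0754,0.0374); α = Δx/Fx = (603/8000) / (603/400) = 1/20
check: Δy/Fy = (299/8000) / (299/400) = 1/20 ✓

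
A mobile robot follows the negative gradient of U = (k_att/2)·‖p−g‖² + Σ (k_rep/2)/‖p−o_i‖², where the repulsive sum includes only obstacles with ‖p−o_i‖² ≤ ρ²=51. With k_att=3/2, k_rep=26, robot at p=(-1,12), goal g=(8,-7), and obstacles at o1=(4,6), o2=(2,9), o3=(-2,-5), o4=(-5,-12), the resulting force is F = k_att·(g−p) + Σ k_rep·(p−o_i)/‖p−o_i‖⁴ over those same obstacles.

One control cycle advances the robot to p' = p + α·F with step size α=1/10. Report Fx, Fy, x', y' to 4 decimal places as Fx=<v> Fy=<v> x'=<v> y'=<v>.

Fx=13.2593 Fy=-28.2593 x'=0.3259 y'=9.1741

F_att = 3/2·(g−p) = 3/2·(9,-19) = (13.5000,-28.5000)
o1: d²=61 > ρ²=51 → inactive
o2: d²=18 ≤ ρ²=51; F_rep = 26·(-3,3)/18² = (-0.2407,0.2407)
o3: d²=290 > ρ²=51 → inactive
o4: d²=592 > ρ²=51 → inactive
F = F_att + ΣF_rep = (13.2593,-28.2593)
p' = p + 1/10·F = (0.3259,9.1741)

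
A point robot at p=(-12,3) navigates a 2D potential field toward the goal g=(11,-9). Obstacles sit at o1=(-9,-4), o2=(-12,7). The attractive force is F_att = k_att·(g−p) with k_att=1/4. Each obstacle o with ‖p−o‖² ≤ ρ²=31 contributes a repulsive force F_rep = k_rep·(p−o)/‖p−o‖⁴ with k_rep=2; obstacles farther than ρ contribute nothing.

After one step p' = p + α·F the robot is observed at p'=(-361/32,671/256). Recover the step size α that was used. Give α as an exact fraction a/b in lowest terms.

F_att = 1/4·(g−p) = 1/4·(23,-12) = (5.7500,-3.0000)
o1: d²=58 > ρ²=31 → inactive
o2: d²=16 ≤ ρ²=31; F_rep = 2·(0,-4)/16² = (0.0000,-0.0312)
F = F_att + ΣF_rep = (5.7500,-3.0312)
Δp = p'−p = (0.7188,-0.3789); α = Δx/Fx = (23/32) / (23/4) = 1/8
check: Δy/Fy = (-97/256) / (-97/32) = 1/8 ✓

α = 1/8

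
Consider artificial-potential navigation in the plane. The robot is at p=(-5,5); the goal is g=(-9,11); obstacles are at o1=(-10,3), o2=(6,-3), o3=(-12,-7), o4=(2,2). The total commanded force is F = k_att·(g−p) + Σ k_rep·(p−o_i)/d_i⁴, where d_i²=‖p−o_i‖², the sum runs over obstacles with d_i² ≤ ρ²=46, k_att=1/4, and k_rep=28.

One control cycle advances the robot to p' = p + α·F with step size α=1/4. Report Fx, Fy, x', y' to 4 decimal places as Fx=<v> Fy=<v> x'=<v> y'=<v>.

F_att = 1/4·(g−p) = 1/4·(-4,6) = (-1.0000,1.5000)
o1: d²=29 ≤ ρ²=46; F_rep = 28·(5,2)/29² = (0.1665,0.0666)
o2: d²=185 > ρ²=46 → inactive
o3: d²=193 > ρ²=46 → inactive
o4: d²=58 > ρ²=46 → inactive
F = F_att + ΣF_rep = (-0.8335,1.5666)
p' = p + 1/4·F = (-5.2084,5.3916)

Fx=-0.8335 Fy=1.5666 x'=-5.2084 y'=5.3916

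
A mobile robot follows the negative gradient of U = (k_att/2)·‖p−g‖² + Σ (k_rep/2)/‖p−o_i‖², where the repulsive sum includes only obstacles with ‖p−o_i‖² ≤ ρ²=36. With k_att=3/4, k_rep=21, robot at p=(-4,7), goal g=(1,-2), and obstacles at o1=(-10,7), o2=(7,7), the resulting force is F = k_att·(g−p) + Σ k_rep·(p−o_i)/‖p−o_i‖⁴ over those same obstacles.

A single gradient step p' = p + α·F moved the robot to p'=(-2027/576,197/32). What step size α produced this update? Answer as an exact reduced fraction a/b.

α = 1/8

F_att = 3/4·(g−p) = 3/4·(5,-9) = (3.7500,-6.7500)
o1: d²=36 ≤ ρ²=36; F_rep = 21·(6,0)/36² = (0.0972,0.0000)
o2: d²=121 > ρ²=36 → inactive
F = F_att + ΣF_rep = (3.8472,-6.7500)
Δp = p'−p = (0.4809,-0.8438); α = Δx/Fx = (277/576) / (277/72) = 1/8
check: Δy/Fy = (-27/32) / (-27/4) = 1/8 ✓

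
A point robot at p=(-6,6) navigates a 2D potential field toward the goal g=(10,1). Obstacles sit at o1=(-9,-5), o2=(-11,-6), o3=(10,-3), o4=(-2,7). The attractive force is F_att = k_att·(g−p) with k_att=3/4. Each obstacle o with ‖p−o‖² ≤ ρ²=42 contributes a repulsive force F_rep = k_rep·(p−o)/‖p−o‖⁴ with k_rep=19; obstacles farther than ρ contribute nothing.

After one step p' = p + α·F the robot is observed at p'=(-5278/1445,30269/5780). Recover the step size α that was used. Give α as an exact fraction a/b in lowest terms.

F_att = 3/4·(g−p) = 3/4·(16,-5) = (12.0000,-3.7500)
o1: d²=130 > ρ²=42 → inactive
o2: d²=169 > ρ²=42 → inactive
o3: d²=337 > ρ²=42 → inactive
o4: d²=17 ≤ ρ²=42; F_rep = 19·(-4,-1)/17² = (-0.2630,-0.0657)
F = F_att + ΣF_rep = (11.7370,-3.8157)
Δp = p'−p = (2.3474,-0.7631); α = Δx/Fx = (3392/1445) / (3392/289) = 1/5
check: Δy/Fy = (-4411/5780) / (-4411/1156) = 1/5 ✓

α = 1/5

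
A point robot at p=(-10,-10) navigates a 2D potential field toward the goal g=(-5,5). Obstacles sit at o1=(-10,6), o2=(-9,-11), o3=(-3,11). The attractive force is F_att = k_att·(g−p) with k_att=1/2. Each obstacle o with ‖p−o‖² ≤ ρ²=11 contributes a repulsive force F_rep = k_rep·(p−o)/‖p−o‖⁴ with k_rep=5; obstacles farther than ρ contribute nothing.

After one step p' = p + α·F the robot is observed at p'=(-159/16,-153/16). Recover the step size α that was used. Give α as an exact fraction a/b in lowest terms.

F_att = 1/2·(g−p) = 1/2·(5,15) = (2.5000,7.5000)
o1: d²=256 > ρ²=11 → inactive
o2: d²=2 ≤ ρ²=11; F_rep = 5·(-1,1)/2² = (-1.2500,1.2500)
o3: d²=490 > ρ²=11 → inactive
F = F_att + ΣF_rep = (1.2500,8.7500)
Δp = p'−p = (0.0625,0.4375); α = Δx/Fx = (1/16) / (5/4) = 1/20
check: Δy/Fy = (7/16) / (35/4) = 1/20 ✓

α = 1/20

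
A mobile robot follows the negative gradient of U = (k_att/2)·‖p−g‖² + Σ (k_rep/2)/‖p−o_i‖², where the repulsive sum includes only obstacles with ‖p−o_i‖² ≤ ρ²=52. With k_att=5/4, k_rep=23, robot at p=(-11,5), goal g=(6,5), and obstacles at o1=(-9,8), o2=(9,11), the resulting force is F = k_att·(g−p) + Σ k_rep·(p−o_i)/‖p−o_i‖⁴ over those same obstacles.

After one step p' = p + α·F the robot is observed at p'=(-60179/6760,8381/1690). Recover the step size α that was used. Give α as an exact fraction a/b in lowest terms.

F_att = 5/4·(g−p) = 5/4·(17,0) = (21.2500,0.0000)
o1: d²=13 ≤ ρ²=52; F_rep = 23·(-2,-3)/13² = (-0.2722,-0.4083)
o2: d²=436 > ρ²=52 → inactive
F = F_att + ΣF_rep = (20.9778,-0.4083)
Δp = p'−p = (2.0978,-0.0408); α = Δx/Fx = (14181/6760) / (14181/676) = 1/10
check: Δy/Fy = (-69/1690) / (-69/169) = 1/10 ✓

α = 1/10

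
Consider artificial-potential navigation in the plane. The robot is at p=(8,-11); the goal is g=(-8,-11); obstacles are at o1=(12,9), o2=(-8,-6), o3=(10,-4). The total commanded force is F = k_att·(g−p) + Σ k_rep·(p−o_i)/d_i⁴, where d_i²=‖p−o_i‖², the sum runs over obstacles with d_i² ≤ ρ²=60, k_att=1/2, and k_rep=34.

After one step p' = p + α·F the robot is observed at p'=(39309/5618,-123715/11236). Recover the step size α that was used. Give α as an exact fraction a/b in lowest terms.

α = 1/8

F_att = 1/2·(g−p) = 1/2·(-16,0) = (-8.0000,0.0000)
o1: d²=416 > ρ²=60 → inactive
o2: d²=281 > ρ²=60 → inactive
o3: d²=53 ≤ ρ²=60; F_rep = 34·(-2,-7)/53² = (-0.0242,-0.0847)
F = F_att + ΣF_rep = (-8.0242,-0.0847)
Δp = p'−p = (-1.0030,-0.0106); α = Δx/Fx = (-5635/5618) / (-22540/2809) = 1/8
check: Δy/Fy = (-119/11236) / (-238/2809) = 1/8 ✓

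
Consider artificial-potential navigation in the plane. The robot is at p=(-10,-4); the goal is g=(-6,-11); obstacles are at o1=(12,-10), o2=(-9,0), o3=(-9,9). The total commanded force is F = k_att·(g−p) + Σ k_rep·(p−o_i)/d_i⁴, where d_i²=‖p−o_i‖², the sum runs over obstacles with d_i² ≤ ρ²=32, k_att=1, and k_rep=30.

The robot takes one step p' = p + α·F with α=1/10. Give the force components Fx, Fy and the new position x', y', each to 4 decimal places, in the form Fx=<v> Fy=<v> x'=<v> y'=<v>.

Fx=3.8962 Fy=-7.4152 x'=-9.6104 y'=-4.7415

F_att = 1·(g−p) = 1·(4,-7) = (4.0000,-7.0000)
o1: d²=520 > ρ²=32 → inactive
o2: d²=17 ≤ ρ²=32; F_rep = 30·(-1,-4)/17² = (-0.1038,-0.4152)
o3: d²=170 > ρ²=32 → inactive
F = F_att + ΣF_rep = (3.8962,-7.4152)
p' = p + 1/10·F = (-9.6104,-4.7415)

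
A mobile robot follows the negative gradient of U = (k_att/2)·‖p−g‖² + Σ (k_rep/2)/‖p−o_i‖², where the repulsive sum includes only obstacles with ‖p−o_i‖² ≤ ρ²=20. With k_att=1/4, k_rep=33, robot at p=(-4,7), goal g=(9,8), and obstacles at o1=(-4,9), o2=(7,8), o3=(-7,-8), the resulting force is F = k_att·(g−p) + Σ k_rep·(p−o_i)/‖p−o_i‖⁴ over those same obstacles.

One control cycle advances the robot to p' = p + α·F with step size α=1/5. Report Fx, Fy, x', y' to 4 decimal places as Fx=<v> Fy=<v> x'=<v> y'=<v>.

F_att = 1/4·(g−p) = 1/4·(13,1) = (3.2500,0.2500)
o1: d²=4 ≤ ρ²=20; F_rep = 33·(0,-2)/4² = (0.0000,-4.1250)
o2: d²=122 > ρ²=20 → inactive
o3: d²=234 > ρ²=20 → inactive
F = F_att + ΣF_rep = (3.2500,-3.8750)
p' = p + 1/5·F = (-3.3500,6.2250)

Fx=3.2500 Fy=-3.8750 x'=-3.3500 y'=6.2250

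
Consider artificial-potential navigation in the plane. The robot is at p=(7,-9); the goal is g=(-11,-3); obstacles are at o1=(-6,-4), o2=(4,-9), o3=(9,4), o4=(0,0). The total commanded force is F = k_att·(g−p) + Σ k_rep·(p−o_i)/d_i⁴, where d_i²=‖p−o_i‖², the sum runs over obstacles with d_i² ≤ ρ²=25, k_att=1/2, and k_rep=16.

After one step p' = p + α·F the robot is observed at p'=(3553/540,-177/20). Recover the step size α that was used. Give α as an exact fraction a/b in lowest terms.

α = 1/20

F_att = 1/2·(g−p) = 1/2·(-18,6) = (-9.0000,3.0000)
o1: d²=194 > ρ²=25 → inactive
o2: d²=9 ≤ ρ²=25; F_rep = 16·(3,0)/9² = (0.5926,0.0000)
o3: d²=173 > ρ²=25 → inactive
o4: d²=130 > ρ²=25 → inactive
F = F_att + ΣF_rep = (-8.4074,3.0000)
Δp = p'−p = (-0.4204,0.1500); α = Δx/Fx = (-227/540) / (-227/27) = 1/20
check: Δy/Fy = (3/20) / (3) = 1/20 ✓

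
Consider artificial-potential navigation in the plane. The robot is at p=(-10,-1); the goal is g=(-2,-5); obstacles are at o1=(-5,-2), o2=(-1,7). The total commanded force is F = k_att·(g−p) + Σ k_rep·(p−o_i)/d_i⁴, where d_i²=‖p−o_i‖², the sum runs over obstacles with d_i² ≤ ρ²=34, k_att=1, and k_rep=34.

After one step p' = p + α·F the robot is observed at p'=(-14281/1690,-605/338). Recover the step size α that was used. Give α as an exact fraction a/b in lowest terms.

α = 1/5

F_att = 1·(g−p) = 1·(8,-4) = (8.0000,-4.0000)
o1: d²=26 ≤ ρ²=34; F_rep = 34·(-5,1)/26² = (-0.2515,0.0503)
o2: d²=145 > ρ²=34 → inactive
F = F_att + ΣF_rep = (7.7485,-3.9497)
Δp = p'−p = (1.5497,-0.7899); α = Δx/Fx = (2619/1690) / (2619/338) = 1/5
check: Δy/Fy = (-267/338) / (-1335/338) = 1/5 ✓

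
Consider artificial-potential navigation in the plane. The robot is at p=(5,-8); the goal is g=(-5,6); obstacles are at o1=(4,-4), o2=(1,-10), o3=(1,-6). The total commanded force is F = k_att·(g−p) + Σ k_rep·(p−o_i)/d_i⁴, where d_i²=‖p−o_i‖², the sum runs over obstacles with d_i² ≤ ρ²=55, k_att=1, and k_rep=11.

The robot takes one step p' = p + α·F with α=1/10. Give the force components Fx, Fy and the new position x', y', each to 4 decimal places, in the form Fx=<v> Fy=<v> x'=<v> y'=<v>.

Fx=-9.7419 Fy=13.8478 x'=4.0258 y'=-6.6152

F_att = 1·(g−p) = 1·(-10,14) = (-10.0000,14.0000)
o1: d²=17 ≤ ρ²=55; F_rep = 11·(1,-4)/17² = (0.0381,-0.1522)
o2: d²=20 ≤ ρ²=55; F_rep = 11·(4,2)/20² = (0.1100,0.0550)
o3: d²=20 ≤ ρ²=55; F_rep = 11·(4,-2)/20² = (0.1100,-0.0550)
F = F_att + ΣF_rep = (-9.7419,13.8478)
p' = p + 1/10·F = (4.0258,-6.6152)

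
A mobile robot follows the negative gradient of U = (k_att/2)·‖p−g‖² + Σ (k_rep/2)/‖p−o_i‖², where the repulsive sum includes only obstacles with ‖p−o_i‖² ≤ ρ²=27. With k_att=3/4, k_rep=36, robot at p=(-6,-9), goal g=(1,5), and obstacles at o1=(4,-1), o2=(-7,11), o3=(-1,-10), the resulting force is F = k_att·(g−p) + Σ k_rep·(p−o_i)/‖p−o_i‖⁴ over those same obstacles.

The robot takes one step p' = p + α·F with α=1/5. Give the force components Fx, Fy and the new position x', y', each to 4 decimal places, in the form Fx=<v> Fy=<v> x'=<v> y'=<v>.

Fx=4.9837 Fy=10.5533 x'=-5.0033 y'=-6.8893

F_att = 3/4·(g−p) = 3/4·(7,14) = (5.2500,10.5000)
o1: d²=164 > ρ²=27 → inactive
o2: d²=401 > ρ²=27 → inactive
o3: d²=26 ≤ ρ²=27; F_rep = 36·(-5,1)/26² = (-0.2663,0.0533)
F = F_att + ΣF_rep = (4.9837,10.5533)
p' = p + 1/5·F = (-5.0033,-6.8893)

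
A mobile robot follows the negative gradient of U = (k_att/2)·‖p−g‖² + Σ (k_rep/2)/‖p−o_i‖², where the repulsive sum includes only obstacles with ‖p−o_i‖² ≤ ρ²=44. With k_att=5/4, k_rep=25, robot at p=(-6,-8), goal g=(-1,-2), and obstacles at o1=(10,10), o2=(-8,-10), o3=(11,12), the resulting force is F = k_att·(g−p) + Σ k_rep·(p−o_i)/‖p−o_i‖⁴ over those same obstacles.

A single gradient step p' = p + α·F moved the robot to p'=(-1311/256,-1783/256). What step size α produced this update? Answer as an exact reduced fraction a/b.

F_att = 5/4·(g−p) = 5/4·(5,6) = (6.2500,7.5000)
o1: d²=580 > ρ²=44 → inactive
o2: d²=8 ≤ ρ²=44; F_rep = 25·(2,2)/8² = (0.7812,0.7812)
o3: d²=689 > ρ²=44 → inactive
F = F_att + ΣF_rep = (7.0312,8.2812)
Δp = p'−p = (0.8789,1.0352); α = Δx/Fx = (225/256) / (225/32) = 1/8
check: Δy/Fy = (265/256) / (265/32) = 1/8 ✓

α = 1/8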